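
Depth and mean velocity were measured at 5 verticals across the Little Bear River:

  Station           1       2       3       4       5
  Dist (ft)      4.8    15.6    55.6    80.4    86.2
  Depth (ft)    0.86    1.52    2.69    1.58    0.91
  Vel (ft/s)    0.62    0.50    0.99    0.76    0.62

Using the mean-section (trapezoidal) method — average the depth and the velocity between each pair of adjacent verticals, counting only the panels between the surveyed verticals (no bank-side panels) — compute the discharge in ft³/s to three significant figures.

121 ft³/s

Panel 1-2: Δb = 10.8 ft, d̄ = (0.86+1.52)/2 = 1.19, v̄ = (0.62+0.50)/2 = 0.56 → q = 10.8×1.19×0.56 = 7.197 ft³/s
Panel 2-3: Δb = 40 ft, d̄ = (1.52+2.69)/2 = 2.105, v̄ = (0.50+0.99)/2 = 0.745 → q = 40×2.105×0.745 = 62.73 ft³/s
Panel 3-4: Δb = 24.8 ft, d̄ = (2.69+1.58)/2 = 2.135, v̄ = (0.99+0.76)/2 = 0.875 → q = 24.8×2.135×0.875 = 46.33 ft³/s
Panel 4-5: Δb = 5.8 ft, d̄ = (1.58+0.91)/2 = 1.245, v̄ = (0.76+0.62)/2 = 0.69 → q = 5.8×1.245×0.69 = 4.982 ft³/s
Q = Σ q = 121.2 ft³/s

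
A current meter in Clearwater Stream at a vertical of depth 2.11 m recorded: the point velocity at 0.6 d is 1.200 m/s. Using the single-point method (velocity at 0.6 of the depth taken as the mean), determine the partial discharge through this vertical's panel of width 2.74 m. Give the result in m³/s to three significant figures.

v̄ = v₀.₆ = 1.200 m/s
q = v̄ × d × w = 1.200 × 2.11 × 2.74 = 6.938 m³/s

6.94 m³/s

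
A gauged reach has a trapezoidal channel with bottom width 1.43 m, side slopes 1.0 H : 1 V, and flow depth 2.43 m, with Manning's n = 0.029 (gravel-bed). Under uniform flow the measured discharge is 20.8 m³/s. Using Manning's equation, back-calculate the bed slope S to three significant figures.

0.00352

A = (b + z·y)·y = (1.43 + 1.0×2.43)×2.43 = 9.380 m²
P = b + 2y√(1+z²) = 1.43 + 2×2.43×√(1+1.0²) = 8.303 m
R = A/P = 9.380/8.303 = 1.130 m
S = (Q·n / (1·A·R^(2/3)))² = (20.8×0.029 / (1×9.380×1.085))² = 0.003515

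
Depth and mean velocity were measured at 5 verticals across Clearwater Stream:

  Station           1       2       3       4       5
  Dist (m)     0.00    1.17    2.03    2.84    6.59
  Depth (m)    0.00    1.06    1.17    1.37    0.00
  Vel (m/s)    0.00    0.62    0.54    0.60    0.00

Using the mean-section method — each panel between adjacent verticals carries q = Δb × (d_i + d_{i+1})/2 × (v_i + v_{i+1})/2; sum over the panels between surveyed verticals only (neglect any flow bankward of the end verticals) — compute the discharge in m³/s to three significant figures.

Panel 1-2: Δb = 1.17 m, d̄ = (0.00+1.06)/2 = 0.53, v̄ = (0.00+0.62)/2 = 0.31 → q = 1.17×0.53×0.31 = 0.1922 m³/s
Panel 2-3: Δb = 0.86 m, d̄ = (1.06+1.17)/2 = 1.115, v̄ = (0.62+0.54)/2 = 0.58 → q = 0.86×1.115×0.58 = 0.5562 m³/s
Panel 3-4: Δb = 0.81 m, d̄ = (1.17+1.37)/2 = 1.27, v̄ = (0.54+0.60)/2 = 0.57 → q = 0.81×1.27×0.57 = 0.5864 m³/s
Panel 4-5: Δb = 3.75 m, d̄ = (1.37+0.00)/2 = 0.685, v̄ = (0.60+0.00)/2 = 0.3 → q = 3.75×0.685×0.3 = 0.7706 m³/s
Q = Σ q = 2.105 m³/s

2.11 m³/s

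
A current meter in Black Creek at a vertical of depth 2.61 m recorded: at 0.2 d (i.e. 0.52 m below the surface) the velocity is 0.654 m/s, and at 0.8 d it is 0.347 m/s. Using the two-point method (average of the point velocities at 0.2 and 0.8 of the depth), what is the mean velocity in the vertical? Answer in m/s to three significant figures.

0.501 m/s

v̄ = (0.654 + 0.347) / 2 = 0.5005 m/s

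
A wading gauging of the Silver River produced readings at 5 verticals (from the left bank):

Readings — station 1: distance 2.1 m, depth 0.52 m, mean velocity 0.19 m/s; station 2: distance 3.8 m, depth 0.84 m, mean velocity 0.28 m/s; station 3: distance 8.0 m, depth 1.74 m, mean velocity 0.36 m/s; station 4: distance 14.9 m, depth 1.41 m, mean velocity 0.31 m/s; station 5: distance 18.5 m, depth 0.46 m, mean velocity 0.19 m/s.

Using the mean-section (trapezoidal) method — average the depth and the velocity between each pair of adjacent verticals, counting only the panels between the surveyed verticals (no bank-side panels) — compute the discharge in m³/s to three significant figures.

Panel 1-2: Δb = 1.7 m, d̄ = (0.52+0.84)/2 = 0.68, v̄ = (0.19+0.28)/2 = 0.235 → q = 1.7×0.68×0.235 = 0.2717 m³/s
Panel 2-3: Δb = 4.2 m, d̄ = (0.84+1.74)/2 = 1.29, v̄ = (0.28+0.36)/2 = 0.32 → q = 4.2×1.29×0.32 = 1.734 m³/s
Panel 3-4: Δb = 6.9 m, d̄ = (1.74+1.41)/2 = 1.575, v̄ = (0.36+0.31)/2 = 0.335 → q = 6.9×1.575×0.335 = 3.641 m³/s
Panel 4-5: Δb = 3.6 m, d̄ = (1.41+0.46)/2 = 0.935, v̄ = (0.31+0.19)/2 = 0.25 → q = 3.6×0.935×0.25 = 0.8415 m³/s
Q = Σ q = 6.488 m³/s

6.49 m³/s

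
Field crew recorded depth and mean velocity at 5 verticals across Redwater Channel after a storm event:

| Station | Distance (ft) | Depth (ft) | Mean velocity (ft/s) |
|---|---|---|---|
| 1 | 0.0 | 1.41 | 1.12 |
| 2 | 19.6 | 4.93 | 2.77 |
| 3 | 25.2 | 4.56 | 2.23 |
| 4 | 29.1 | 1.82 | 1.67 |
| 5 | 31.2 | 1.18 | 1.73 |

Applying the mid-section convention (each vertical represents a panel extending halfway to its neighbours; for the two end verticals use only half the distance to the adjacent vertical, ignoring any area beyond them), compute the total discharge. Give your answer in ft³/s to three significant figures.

247 ft³/s

w_1 = (19.6 − 0.0)/2 = 9.8 ft; q_1 = 1.12 × 1.41 × 9.8 = 15.48 ft³/s
w_2 = (25.2 − 0.0)/2 = 12.6 ft; q_2 = 2.77 × 4.93 × 12.6 = 172.1 ft³/s
w_3 = (29.1 − 19.6)/2 = 4.75 ft; q_3 = 2.23 × 4.56 × 4.75 = 48.30 ft³/s
w_4 = (31.2 − 25.2)/2 = 3 ft; q_4 = 1.67 × 1.82 × 3 = 9.118 ft³/s
w_5 = (31.2 − 29.1)/2 = 1.05 ft; q_5 = 1.73 × 1.18 × 1.05 = 2.143 ft³/s
Q = Σ qᵢ = 247.1 ft³/s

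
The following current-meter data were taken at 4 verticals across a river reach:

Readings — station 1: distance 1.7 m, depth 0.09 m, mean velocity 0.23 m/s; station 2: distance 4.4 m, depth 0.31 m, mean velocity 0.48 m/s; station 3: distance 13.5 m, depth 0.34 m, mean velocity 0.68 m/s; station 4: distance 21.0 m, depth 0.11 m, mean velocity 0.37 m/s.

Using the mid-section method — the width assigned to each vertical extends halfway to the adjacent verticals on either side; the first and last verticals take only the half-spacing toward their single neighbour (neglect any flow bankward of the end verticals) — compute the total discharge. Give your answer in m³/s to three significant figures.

w_1 = (4.4 − 1.7)/2 = 1.35 m; q_1 = 0.23 × 0.09 × 1.35 = 0.02795 m³/s
w_2 = (13.5 − 1.7)/2 = 5.9 m; q_2 = 0.48 × 0.31 × 5.9 = 0.8779 m³/s
w_3 = (21.0 − 4.4)/2 = 8.3 m; q_3 = 0.68 × 0.34 × 8.3 = 1.919 m³/s
w_4 = (21.0 − 13.5)/2 = 3.75 m; q_4 = 0.37 × 0.11 × 3.75 = 0.1526 m³/s
Q = Σ qᵢ = 2.977 m³/s

2.98 m³/s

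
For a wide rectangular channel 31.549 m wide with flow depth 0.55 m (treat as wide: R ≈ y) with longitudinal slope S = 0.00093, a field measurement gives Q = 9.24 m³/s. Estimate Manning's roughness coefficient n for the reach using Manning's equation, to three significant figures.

A = b·y = 31.549 × 0.55 = 17.35 m²
Wide channel: R ≈ y = 0.55 m
n = (1/Q)·A·R^(2/3)·S^(1/2) = (1/9.24) × 17.35 × 0.6713 × 0.03050 = 0.03844

0.0384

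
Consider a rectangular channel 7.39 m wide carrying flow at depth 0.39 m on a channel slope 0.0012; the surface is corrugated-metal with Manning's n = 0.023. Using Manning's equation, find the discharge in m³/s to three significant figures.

A = b·y = 7.39 × 0.39 = 2.882 m²
P = b + 2y = 7.39 + 2×0.39 = 8.170 m
R = A/P = 2.882/8.170 = 0.3528 m
Q = (1/n)·A·R^(2/3)·S^(1/2) = (1/0.023) × 2.882 × 0.3528^(2/3) × 0.0012^(1/2) = 2.167 m³/s

2.17 m³/s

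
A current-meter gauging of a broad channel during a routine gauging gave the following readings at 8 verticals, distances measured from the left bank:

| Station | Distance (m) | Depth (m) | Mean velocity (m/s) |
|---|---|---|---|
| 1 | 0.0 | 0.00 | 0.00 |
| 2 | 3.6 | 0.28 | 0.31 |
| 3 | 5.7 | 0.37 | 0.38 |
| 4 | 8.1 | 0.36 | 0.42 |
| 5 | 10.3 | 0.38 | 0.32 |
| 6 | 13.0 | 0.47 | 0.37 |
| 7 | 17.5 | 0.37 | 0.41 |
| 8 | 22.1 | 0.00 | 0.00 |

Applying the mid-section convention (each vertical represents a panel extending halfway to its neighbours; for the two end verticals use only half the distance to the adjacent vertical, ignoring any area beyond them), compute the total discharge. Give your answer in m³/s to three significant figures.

2.53 m³/s

w_2 = (5.7 − 0.0)/2 = 2.85 m; q_2 = 0.31 × 0.28 × 2.85 = 0.2474 m³/s
w_3 = (8.1 − 3.6)/2 = 2.25 m; q_3 = 0.38 × 0.37 × 2.25 = 0.3164 m³/s
w_4 = (10.3 − 5.7)/2 = 2.3 m; q_4 = 0.42 × 0.36 × 2.3 = 0.3478 m³/s
w_5 = (13.0 − 8.1)/2 = 2.45 m; q_5 = 0.32 × 0.38 × 2.45 = 0.2979 m³/s
w_6 = (17.5 − 10.3)/2 = 3.6 m; q_6 = 0.37 × 0.47 × 3.6 = 0.6260 m³/s
w_7 = (22.1 − 13.0)/2 = 4.55 m; q_7 = 0.41 × 0.37 × 4.55 = 0.6902 m³/s
Stations 1, 8 contribute zero (depth or velocity is 0).
Q = Σ qᵢ = 2.526 m³/s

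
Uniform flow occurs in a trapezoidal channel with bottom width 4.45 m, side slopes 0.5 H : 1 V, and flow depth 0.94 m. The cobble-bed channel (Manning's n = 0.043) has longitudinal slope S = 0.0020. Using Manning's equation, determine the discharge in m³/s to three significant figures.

A = (b + z·y)·y = (4.45 + 0.5×0.94)×0.94 = 4.625 m²
P = b + 2y√(1+z²) = 4.45 + 2×0.94×√(1+0.5²) = 6.552 m
R = A/P = 4.625/6.552 = 0.7059 m
Q = (1/n)·A·R^(2/3)·S^(1/2) = (1/0.043) × 4.625 × 0.7059^(2/3) × 0.0020^(1/2) = 3.813 m³/s

3.81 m³/s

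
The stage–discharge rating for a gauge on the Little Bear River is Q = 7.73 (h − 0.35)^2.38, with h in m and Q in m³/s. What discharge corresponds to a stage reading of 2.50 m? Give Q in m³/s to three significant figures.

47.8 m³/s

Q = 7.73 × (2.50 − 0.35)^2.38 = 7.73 × 2.15^2.38 = 47.80 m³/s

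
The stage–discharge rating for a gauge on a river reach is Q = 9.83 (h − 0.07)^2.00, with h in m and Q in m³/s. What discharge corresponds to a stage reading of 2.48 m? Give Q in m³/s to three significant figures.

57.1 m³/s

Q = 9.83 × (2.48 − 0.07)^2.00 = 9.83 × 2.41^2.00 = 57.09 m³/s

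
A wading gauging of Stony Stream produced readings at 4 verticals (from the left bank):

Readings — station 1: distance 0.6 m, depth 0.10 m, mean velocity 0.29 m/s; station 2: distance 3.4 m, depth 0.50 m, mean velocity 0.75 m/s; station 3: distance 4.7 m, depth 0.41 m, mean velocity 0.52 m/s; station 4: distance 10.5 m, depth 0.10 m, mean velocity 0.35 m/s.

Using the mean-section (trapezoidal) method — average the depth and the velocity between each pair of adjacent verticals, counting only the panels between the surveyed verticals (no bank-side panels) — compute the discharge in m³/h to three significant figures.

5240 m³/h

Panel 1-2: Δb = 2.8 m, d̄ = (0.10+0.50)/2 = 0.3, v̄ = (0.29+0.75)/2 = 0.52 → q = 2.8×0.3×0.52 = 0.4368 m³/s
Panel 2-3: Δb = 1.3 m, d̄ = (0.50+0.41)/2 = 0.455, v̄ = (0.75+0.52)/2 = 0.635 → q = 1.3×0.455×0.635 = 0.3756 m³/s
Panel 3-4: Δb = 5.8 m, d̄ = (0.41+0.10)/2 = 0.255, v̄ = (0.52+0.35)/2 = 0.435 → q = 5.8×0.255×0.435 = 0.6434 m³/s
Q = Σ q = 1.456 m³/s
= 1.456 × 3600 = 5241 m³/h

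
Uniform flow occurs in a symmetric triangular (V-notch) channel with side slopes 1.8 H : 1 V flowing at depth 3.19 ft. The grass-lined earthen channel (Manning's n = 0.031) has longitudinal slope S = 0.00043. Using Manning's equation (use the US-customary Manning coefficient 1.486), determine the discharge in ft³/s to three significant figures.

22.7 ft³/s

A = z·y² = 1.8×3.19² = 18.32 ft²
P = 2y√(1+z²) = 2×3.19×√(1+1.8²) = 13.14 ft
R = A/P = 18.32/13.14 = 1.394 ft
Q = (1.486/n)·A·R^(2/3)·S^(1/2) = (1.486/0.031) × 18.32 × 1.394^(2/3) × 0.00043^(1/2) = 22.72 ft³/s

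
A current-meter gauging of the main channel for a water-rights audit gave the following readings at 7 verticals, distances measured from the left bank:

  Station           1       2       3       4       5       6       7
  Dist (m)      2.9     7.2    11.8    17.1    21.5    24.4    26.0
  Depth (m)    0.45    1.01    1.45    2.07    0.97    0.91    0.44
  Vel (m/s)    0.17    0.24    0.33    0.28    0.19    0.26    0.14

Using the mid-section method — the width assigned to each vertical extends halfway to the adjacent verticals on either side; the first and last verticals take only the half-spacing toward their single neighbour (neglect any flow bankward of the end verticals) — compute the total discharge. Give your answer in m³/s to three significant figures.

w_1 = (7.2 − 2.9)/2 = 2.15 m; q_1 = 0.17 × 0.45 × 2.15 = 0.1645 m³/s
w_2 = (11.8 − 2.9)/2 = 4.45 m; q_2 = 0.24 × 1.01 × 4.45 = 1.079 m³/s
w_3 = (17.1 − 7.2)/2 = 4.95 m; q_3 = 0.33 × 1.45 × 4.95 = 2.369 m³/s
w_4 = (21.5 − 11.8)/2 = 4.85 m; q_4 = 0.28 × 2.07 × 4.85 = 2.811 m³/s
w_5 = (24.4 − 17.1)/2 = 3.65 m; q_5 = 0.19 × 0.97 × 3.65 = 0.6727 m³/s
w_6 = (26.0 − 21.5)/2 = 2.25 m; q_6 = 0.26 × 0.91 × 2.25 = 0.5324 m³/s
w_7 = (26.0 − 24.4)/2 = 0.8 m; q_7 = 0.14 × 0.44 × 0.8 = 0.04928 m³/s
Q = Σ qᵢ = 7.677 m³/s

7.68 m³/s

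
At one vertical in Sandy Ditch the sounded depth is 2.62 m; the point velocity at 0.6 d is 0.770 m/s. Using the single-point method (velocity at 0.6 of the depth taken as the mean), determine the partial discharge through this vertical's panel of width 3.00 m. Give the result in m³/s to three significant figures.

v̄ = v₀.₆ = 0.770 m/s
q = v̄ × d × w = 0.7700 × 2.62 × 3.00 = 6.052 m³/s

6.05 m³/s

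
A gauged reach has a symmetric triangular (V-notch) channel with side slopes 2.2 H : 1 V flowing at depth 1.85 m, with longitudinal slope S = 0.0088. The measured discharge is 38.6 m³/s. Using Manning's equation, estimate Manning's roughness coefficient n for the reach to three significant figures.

0.0163

A = z·y² = 2.2×1.85² = 7.530 m²
P = 2y√(1+z²) = 2×1.85×√(1+2.2²) = 8.941 m
R = A/P = 7.530/8.941 = 0.8421 m
n = (1/Q)·A·R^(2/3)·S^(1/2) = (1/38.6) × 7.530 × 0.8917 × 0.09381 = 0.01632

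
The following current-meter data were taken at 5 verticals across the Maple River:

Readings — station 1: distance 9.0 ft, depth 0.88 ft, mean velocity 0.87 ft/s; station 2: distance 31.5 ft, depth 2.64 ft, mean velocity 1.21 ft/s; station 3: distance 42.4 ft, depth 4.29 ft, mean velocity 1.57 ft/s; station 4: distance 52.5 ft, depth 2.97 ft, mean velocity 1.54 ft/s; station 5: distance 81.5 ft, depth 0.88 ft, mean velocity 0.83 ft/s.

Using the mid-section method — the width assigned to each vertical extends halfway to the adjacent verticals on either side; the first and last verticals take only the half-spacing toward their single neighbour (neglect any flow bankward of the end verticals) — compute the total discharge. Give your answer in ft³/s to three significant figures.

233 ft³/s

w_1 = (31.5 − 9.0)/2 = 11.25 ft; q_1 = 0.87 × 0.88 × 11.25 = 8.613 ft³/s
w_2 = (42.4 − 9.0)/2 = 16.7 ft; q_2 = 1.21 × 2.64 × 16.7 = 53.35 ft³/s
w_3 = (52.5 − 31.5)/2 = 10.5 ft; q_3 = 1.57 × 4.29 × 10.5 = 70.72 ft³/s
w_4 = (81.5 − 42.4)/2 = 19.55 ft; q_4 = 1.54 × 2.97 × 19.55 = 89.42 ft³/s
w_5 = (81.5 − 52.5)/2 = 14.5 ft; q_5 = 0.83 × 0.88 × 14.5 = 10.59 ft³/s
Q = Σ qᵢ = 232.7 ft³/s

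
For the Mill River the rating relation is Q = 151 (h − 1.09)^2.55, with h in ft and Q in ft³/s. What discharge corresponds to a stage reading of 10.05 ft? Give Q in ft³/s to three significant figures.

40500 ft³/s

Q = 151 × (10.05 − 1.09)^2.55 = 151 × 8.96^2.55 = 40490 ft³/s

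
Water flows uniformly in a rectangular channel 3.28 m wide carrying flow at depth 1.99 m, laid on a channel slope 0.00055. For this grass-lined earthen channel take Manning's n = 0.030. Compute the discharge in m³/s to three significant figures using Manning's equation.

A = b·y = 3.28 × 1.99 = 6.527 m²
P = b + 2y = 3.28 + 2×1.99 = 7.260 m
R = A/P = 6.527/7.260 = 0.8991 m
Q = (1/n)·A·R^(2/3)·S^(1/2) = (1/0.030) × 6.527 × 0.8991^(2/3) × 0.00055^(1/2) = 4.753 m³/s

4.75 m³/s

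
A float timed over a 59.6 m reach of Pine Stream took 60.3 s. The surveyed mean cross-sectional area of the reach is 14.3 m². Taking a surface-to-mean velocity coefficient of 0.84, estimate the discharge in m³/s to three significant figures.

11.9 m³/s

v_surface = L / t̄ = 59.6 / 60.3 = 0.9884 m/s
v_mean = 0.84 × 0.9884 = 0.8302 m/s
Q = A × v_mean = 14.3 × 0.8302 = 11.87 m³/s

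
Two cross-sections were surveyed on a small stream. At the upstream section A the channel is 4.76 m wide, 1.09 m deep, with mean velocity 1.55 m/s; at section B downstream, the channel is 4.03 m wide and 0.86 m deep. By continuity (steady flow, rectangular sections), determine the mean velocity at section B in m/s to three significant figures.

2.32 m/s

Q = A₁V₁ = (4.76×1.09) × 1.55 = 8.042 m³/s
A₂ = 4.03 × 0.86 = 3.466 m²
V₂ = Q/A₂ = 8.042/3.466 = 2.320 m/s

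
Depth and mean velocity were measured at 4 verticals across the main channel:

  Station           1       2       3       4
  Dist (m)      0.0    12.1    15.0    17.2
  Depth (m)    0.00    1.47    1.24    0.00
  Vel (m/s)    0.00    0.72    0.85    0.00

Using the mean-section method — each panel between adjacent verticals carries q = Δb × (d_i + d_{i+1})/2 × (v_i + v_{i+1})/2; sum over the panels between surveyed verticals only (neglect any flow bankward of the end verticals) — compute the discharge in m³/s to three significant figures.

6.87 m³/s

Panel 1-2: Δb = 12.1 m, d̄ = (0.00+1.47)/2 = 0.735, v̄ = (0.00+0.72)/2 = 0.36 → q = 12.1×0.735×0.36 = 3.202 m³/s
Panel 2-3: Δb = 2.9 m, d̄ = (1.47+1.24)/2 = 1.355, v̄ = (0.72+0.85)/2 = 0.785 → q = 2.9×1.355×0.785 = 3.085 m³/s
Panel 3-4: Δb = 2.2 m, d̄ = (1.24+0.00)/2 = 0.62, v̄ = (0.85+0.00)/2 = 0.425 → q = 2.2×0.62×0.425 = 0.5797 m³/s
Q = Σ q = 6.866 m³/s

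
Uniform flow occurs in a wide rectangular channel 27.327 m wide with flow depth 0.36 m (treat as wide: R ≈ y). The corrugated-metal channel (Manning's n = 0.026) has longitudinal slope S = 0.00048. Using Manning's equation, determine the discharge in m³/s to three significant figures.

4.20 m³/s

A = b·y = 27.327 × 0.36 = 9.838 m²
Wide channel: R ≈ y = 0.36 m
Q = (1/n)·A·R^(2/3)·S^(1/2) = (1/0.026) × 9.838 × 0.3600^(2/3) × 0.00048^(1/2) = 4.195 m³/s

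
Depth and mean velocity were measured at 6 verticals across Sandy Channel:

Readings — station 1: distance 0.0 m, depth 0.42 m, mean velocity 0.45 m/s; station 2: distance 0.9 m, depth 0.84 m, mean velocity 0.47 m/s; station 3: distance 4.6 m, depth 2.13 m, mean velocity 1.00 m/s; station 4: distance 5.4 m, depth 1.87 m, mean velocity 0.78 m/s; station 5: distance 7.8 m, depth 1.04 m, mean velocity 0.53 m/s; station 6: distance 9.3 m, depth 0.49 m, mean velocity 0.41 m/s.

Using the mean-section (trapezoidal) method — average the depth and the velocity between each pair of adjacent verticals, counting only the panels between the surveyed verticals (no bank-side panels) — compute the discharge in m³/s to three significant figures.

Panel 1-2: Δb = 0.9 m, d̄ = (0.42+0.84)/2 = 0.63, v̄ = (0.45+0.47)/2 = 0.46 → q = 0.9×0.63×0.46 = 0.2608 m³/s
Panel 2-3: Δb = 3.7 m, d̄ = (0.84+2.13)/2 = 1.485, v̄ = (0.47+1.00)/2 = 0.735 → q = 3.7×1.485×0.735 = 4.038 m³/s
Panel 3-4: Δb = 0.8 m, d̄ = (2.13+1.87)/2 = 2, v̄ = (1.00+0.78)/2 = 0.89 → q = 0.8×2×0.89 = 1.424 m³/s
Panel 4-5: Δb = 2.4 m, d̄ = (1.87+1.04)/2 = 1.455, v̄ = (0.78+0.53)/2 = 0.655 → q = 2.4×1.455×0.655 = 2.287 m³/s
Panel 5-6: Δb = 1.5 m, d̄ = (1.04+0.49)/2 = 0.765, v̄ = (0.53+0.41)/2 = 0.47 → q = 1.5×0.765×0.47 = 0.5393 m³/s
Q = Σ q = 8.550 m³/s

8.55 m³/s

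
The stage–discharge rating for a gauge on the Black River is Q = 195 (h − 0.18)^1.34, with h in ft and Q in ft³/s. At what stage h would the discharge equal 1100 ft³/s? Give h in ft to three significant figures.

3.82 ft

h − h₀ = (Q/C)^(1/b) = (1100/195)^(1/1.34) = 3.637 ft
h = 0.18 + 3.637 = 3.817 ft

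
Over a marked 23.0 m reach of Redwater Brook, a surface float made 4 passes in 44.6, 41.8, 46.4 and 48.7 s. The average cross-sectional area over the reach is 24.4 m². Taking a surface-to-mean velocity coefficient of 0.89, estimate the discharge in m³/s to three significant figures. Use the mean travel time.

t̄ = (44.6 + 41.8 + 46.4 + 48.7) / 4 = 45.375 s
v_surface = L / t̄ = 23.0 / 45.375 = 0.5069 m/s
v_mean = 0.89 × 0.5069 = 0.4511 m/s
Q = A × v_mean = 24.4 × 0.4511 = 11.01 m³/s

11.0 m³/s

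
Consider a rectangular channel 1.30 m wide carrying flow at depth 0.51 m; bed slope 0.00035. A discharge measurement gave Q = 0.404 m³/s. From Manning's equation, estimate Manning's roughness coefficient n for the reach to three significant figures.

A = b·y = 1.30 × 0.51 = 0.6630 m²
P = b + 2y = 1.30 + 2×0.51 = 2.320 m
R = A/P = 0.6630/2.320 = 0.2858 m
n = (1/Q)·A·R^(2/3)·S^(1/2) = (1/0.404) × 0.6630 × 0.4339 × 0.01871 = 0.01332

0.0133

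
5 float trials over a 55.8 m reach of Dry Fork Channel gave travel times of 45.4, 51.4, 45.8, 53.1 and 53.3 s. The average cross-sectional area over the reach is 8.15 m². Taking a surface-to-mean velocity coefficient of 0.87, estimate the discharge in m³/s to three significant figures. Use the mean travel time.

7.94 m³/s

t̄ = (45.4 + 51.4 + 45.8 + 53.1 + 53.3) / 5 = 49.8 s
v_surface = L / t̄ = 55.8 / 49.8 = 1.120 m/s
v_mean = 0.87 × 1.120 = 0.9748 m/s
Q = A × v_mean = 8.15 × 0.9748 = 7.945 m³/s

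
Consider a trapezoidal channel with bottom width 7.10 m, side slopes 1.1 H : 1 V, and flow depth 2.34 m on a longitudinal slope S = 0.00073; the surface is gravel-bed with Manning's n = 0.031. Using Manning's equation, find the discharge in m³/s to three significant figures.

27.1 m³/s

A = (b + z·y)·y = (7.10 + 1.1×2.34)×2.34 = 22.64 m²
P = b + 2y√(1+z²) = 7.10 + 2×2.34×√(1+1.1²) = 14.06 m
R = A/P = 22.64/14.06 = 1.610 m
Q = (1/n)·A·R^(2/3)·S^(1/2) = (1/0.031) × 22.64 × 1.610^(2/3) × 0.00073^(1/2) = 27.11 m³/s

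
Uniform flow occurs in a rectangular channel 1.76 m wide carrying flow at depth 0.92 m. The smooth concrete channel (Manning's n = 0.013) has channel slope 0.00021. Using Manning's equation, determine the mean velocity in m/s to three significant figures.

A = b·y = 1.76 × 0.92 = 1.619 m²
P = b + 2y = 1.76 + 2×0.92 = 3.600 m
R = A/P = 1.619/3.600 = 0.4498 m
Q = (1/n)·A·R^(2/3)·S^(1/2) = (1/0.013) × 1.619 × 0.4498^(2/3) × 0.00021^(1/2) = 1.060 m³/s
V = Q/A = 1.060/1.619 = 0.6544 m/s

0.654 m/s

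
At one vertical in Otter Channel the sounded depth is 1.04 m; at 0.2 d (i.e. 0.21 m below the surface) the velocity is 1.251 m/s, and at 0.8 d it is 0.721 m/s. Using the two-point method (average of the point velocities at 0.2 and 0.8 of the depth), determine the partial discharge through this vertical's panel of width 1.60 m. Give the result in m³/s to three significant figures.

v̄ = (1.251 + 0.721) / 2 = 0.9860 m/s
q = v̄ × d × w = 0.9860 × 1.04 × 1.60 = 1.641 m³/s

1.64 m³/s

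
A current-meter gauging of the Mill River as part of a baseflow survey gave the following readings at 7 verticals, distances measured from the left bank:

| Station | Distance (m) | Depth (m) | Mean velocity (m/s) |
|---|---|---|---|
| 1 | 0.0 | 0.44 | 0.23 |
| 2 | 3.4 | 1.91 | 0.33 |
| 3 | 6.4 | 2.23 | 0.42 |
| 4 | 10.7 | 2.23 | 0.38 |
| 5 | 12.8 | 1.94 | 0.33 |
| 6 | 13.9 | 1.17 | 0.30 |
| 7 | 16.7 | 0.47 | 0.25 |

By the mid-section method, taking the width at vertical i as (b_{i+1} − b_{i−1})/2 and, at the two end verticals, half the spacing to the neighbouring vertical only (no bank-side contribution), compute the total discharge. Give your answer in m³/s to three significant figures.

w_1 = (3.4 − 0.0)/2 = 1.7 m; q_1 = 0.23 × 0.44 × 1.7 = 0.1720 m³/s
w_2 = (6.4 − 0.0)/2 = 3.2 m; q_2 = 0.33 × 1.91 × 3.2 = 2.017 m³/s
w_3 = (10.7 − 3.4)/2 = 3.65 m; q_3 = 0.42 × 2.23 × 3.65 = 3.419 m³/s
w_4 = (12.8 − 6.4)/2 = 3.2 m; q_4 = 0.38 × 2.23 × 3.2 = 2.712 m³/s
w_5 = (13.9 − 10.7)/2 = 1.6 m; q_5 = 0.33 × 1.94 × 1.6 = 1.024 m³/s
w_6 = (16.7 − 12.8)/2 = 1.95 m; q_6 = 0.30 × 1.17 × 1.95 = 0.6845 m³/s
w_7 = (16.7 − 13.9)/2 = 1.4 m; q_7 = 0.25 × 0.47 × 1.4 = 0.1645 m³/s
Q = Σ qᵢ = 10.19 m³/s

10.2 m³/s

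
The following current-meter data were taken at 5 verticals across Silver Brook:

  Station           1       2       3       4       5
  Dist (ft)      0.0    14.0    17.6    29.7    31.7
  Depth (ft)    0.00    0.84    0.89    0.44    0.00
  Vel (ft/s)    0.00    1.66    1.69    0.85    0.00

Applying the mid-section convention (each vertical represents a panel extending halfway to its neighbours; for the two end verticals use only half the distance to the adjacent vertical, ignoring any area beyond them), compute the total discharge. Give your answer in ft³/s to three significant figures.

w_2 = (17.6 − 0.0)/2 = 8.8 ft; q_2 = 1.66 × 0.84 × 8.8 = 12.27 ft³/s
w_3 = (29.7 − 14.0)/2 = 7.85 ft; q_3 = 1.69 × 0.89 × 7.85 = 11.81 ft³/s
w_4 = (31.7 − 17.6)/2 = 7.05 ft; q_4 = 0.85 × 0.44 × 7.05 = 2.637 ft³/s
Stations 1, 5 contribute zero (depth or velocity is 0).
Q = Σ qᵢ = 26.71 ft³/s

26.7 ft³/s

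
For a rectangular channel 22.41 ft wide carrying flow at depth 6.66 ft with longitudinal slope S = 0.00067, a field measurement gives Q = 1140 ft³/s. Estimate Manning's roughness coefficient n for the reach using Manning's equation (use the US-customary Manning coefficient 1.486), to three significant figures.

0.0131

A = b·y = 22.41 × 6.66 = 149.3 ft²
P = b + 2y = 22.41 + 2×6.66 = 35.73 ft
R = A/P = 149.3/35.73 = 4.177 ft
n = (1.486/Q)·A·R^(2/3)·S^(1/2) = (1.486/1140) × 149.3 × 2.594 × 0.02588 = 0.01306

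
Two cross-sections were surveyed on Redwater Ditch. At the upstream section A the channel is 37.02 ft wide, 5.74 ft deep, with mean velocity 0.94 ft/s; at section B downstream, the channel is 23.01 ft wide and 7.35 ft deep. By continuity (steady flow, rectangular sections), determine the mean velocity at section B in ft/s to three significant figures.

1.18 ft/s

Q = A₁V₁ = (37.02×5.74) × 0.94 = 199.7 ft³/s
A₂ = 23.01 × 7.35 = 169.1 ft²
V₂ = Q/A₂ = 199.7/169.1 = 1.181 ft/s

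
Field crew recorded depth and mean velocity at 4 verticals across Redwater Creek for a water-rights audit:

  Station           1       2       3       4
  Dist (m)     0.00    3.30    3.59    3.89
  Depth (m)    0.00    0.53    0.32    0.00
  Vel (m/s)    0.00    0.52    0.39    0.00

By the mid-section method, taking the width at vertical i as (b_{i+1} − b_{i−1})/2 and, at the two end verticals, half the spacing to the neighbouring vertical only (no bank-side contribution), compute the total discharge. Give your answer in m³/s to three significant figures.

0.532 m³/s

w_2 = (3.59 − 0.00)/2 = 1.795 m; q_2 = 0.52 × 0.53 × 1.795 = 0.4947 m³/s
w_3 = (3.89 − 3.30)/2 = 0.295 m; q_3 = 0.39 × 0.32 × 0.295 = 0.03682 m³/s
Stations 1, 4 contribute zero (depth or velocity is 0).
Q = Σ qᵢ = 0.5315 m³/s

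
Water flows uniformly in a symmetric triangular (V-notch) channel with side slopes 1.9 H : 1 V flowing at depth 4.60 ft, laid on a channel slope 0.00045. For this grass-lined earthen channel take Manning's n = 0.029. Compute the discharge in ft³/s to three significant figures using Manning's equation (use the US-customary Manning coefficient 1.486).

70.2 ft³/s

A = z·y² = 1.9×4.60² = 40.20 ft²
P = 2y√(1+z²) = 2×4.60×√(1+1.9²) = 19.75 ft
R = A/P = 40.20/19.75 = 2.035 ft
Q = (1.486/n)·A·R^(2/3)·S^(1/2) = (1.486/0.029) × 40.20 × 2.035^(2/3) × 0.00045^(1/2) = 70.19 ft³/s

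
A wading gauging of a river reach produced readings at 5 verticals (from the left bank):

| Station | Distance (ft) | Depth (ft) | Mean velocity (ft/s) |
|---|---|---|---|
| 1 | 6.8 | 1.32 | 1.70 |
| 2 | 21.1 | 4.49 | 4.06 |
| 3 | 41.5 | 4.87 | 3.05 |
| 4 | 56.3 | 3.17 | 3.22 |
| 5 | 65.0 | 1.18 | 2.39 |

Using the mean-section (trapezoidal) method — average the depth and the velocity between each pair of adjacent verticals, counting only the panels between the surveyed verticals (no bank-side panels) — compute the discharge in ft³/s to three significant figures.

Panel 1-2: Δb = 14.3 ft, d̄ = (1.32+4.49)/2 = 2.905, v̄ = (1.70+4.06)/2 = 2.88 → q = 14.3×2.905×2.88 = 119.6 ft³/s
Panel 2-3: Δb = 20.4 ft, d̄ = (4.49+4.87)/2 = 4.68, v̄ = (4.06+3.05)/2 = 3.555 → q = 20.4×4.68×3.555 = 339.4 ft³/s
Panel 3-4: Δb = 14.8 ft, d̄ = (4.87+3.17)/2 = 4.02, v̄ = (3.05+3.22)/2 = 3.135 → q = 14.8×4.02×3.135 = 186.5 ft³/s
Panel 4-5: Δb = 8.7 ft, d̄ = (3.17+1.18)/2 = 2.175, v̄ = (3.22+2.39)/2 = 2.805 → q = 8.7×2.175×2.805 = 53.08 ft³/s
Q = Σ q = 698.6 ft³/s

699 ft³/s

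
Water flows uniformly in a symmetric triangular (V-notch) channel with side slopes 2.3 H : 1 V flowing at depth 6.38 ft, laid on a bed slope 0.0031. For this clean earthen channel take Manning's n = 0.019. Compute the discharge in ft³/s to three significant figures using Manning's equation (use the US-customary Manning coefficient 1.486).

834 ft³/s

A = z·y² = 2.3×6.38² = 93.62 ft²
P = 2y√(1+z²) = 2×6.38×√(1+2.3²) = 32.00 ft
R = A/P = 93.62/32.00 = 2.925 ft
Q = (1.486/n)·A·R^(2/3)·S^(1/2) = (1.486/0.019) × 93.62 × 2.925^(2/3) × 0.0031^(1/2) = 833.9 ft³/s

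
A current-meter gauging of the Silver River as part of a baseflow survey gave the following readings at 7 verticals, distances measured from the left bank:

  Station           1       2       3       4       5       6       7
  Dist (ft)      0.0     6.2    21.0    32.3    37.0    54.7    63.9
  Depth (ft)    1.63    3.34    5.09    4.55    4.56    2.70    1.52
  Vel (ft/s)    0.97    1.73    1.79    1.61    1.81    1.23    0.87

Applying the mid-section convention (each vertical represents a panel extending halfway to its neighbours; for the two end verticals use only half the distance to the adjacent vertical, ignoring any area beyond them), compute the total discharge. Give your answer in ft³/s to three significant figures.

w_1 = (6.2 − 0.0)/2 = 3.1 ft; q_1 = 0.97 × 1.63 × 3.1 = 4.901 ft³/s
w_2 = (21.0 − 0.0)/2 = 10.5 ft; q_2 = 1.73 × 3.34 × 10.5 = 60.67 ft³/s
w_3 = (32.3 − 6.2)/2 = 13.05 ft; q_3 = 1.79 × 5.09 × 13.05 = 118.9 ft³/s
w_4 = (37.0 − 21.0)/2 = 8 ft; q_4 = 1.61 × 4.55 × 8 = 58.60 ft³/s
w_5 = (54.7 − 32.3)/2 = 11.2 ft; q_5 = 1.81 × 4.56 × 11.2 = 92.44 ft³/s
w_6 = (63.9 − 37.0)/2 = 13.45 ft; q_6 = 1.23 × 2.70 × 13.45 = 44.67 ft³/s
w_7 = (63.9 − 54.7)/2 = 4.6 ft; q_7 = 0.87 × 1.52 × 4.6 = 6.083 ft³/s
Q = Σ qᵢ = 386.3 ft³/s

386 ft³/s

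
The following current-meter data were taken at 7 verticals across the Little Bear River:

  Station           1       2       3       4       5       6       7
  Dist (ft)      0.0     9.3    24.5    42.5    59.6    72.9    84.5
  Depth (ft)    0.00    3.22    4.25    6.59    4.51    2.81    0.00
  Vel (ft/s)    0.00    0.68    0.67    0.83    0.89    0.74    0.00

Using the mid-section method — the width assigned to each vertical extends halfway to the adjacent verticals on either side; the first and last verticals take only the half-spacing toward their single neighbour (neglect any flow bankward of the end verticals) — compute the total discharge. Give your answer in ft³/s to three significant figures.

257 ft³/s

w_2 = (24.5 − 0.0)/2 = 12.25 ft; q_2 = 0.68 × 3.22 × 12.25 = 26.82 ft³/s
w_3 = (42.5 − 9.3)/2 = 16.6 ft; q_3 = 0.67 × 4.25 × 16.6 = 47.27 ft³/s
w_4 = (59.6 − 24.5)/2 = 17.55 ft; q_4 = 0.83 × 6.59 × 17.55 = 95.99 ft³/s
w_5 = (72.9 − 42.5)/2 = 15.2 ft; q_5 = 0.89 × 4.51 × 15.2 = 61.01 ft³/s
w_6 = (84.5 − 59.6)/2 = 12.45 ft; q_6 = 0.74 × 2.81 × 12.45 = 25.89 ft³/s
Stations 1, 7 contribute zero (depth or velocity is 0).
Q = Σ qᵢ = 257.0 ft³/s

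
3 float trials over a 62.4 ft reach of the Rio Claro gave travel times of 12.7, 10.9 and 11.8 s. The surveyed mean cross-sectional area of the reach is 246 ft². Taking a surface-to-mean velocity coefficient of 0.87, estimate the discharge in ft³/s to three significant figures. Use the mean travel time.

1130 ft³/s

t̄ = (12.7 + 10.9 + 11.8) / 3 = 11.8 s
v_surface = L / t̄ = 62.4 / 11.8 = 5.288 ft/s
v_mean = 0.87 × 5.288 = 4.601 ft/s
Q = A × v_mean = 246 × 4.601 = 1132 ft³/s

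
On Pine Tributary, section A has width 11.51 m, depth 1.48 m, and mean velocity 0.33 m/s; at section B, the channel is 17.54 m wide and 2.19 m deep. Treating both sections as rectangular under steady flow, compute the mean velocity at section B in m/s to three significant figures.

0.146 m/s

Q = A₁V₁ = (11.51×1.48) × 0.33 = 5.621 m³/s
A₂ = 17.54 × 2.19 = 38.41 m²
V₂ = Q/A₂ = 5.621/38.41 = 0.1463 m/s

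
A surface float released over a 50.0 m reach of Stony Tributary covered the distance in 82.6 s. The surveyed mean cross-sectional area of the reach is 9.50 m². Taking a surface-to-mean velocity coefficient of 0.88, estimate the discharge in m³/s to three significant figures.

5.06 m³/s

v_surface = L / t̄ = 50.0 / 82.6 = 0.6053 m/s
v_mean = 0.88 × 0.6053 = 0.5327 m/s
Q = A × v_mean = 9.50 × 0.5327 = 5.061 m³/s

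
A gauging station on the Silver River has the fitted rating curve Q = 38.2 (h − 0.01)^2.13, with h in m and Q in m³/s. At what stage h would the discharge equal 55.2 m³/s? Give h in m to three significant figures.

1.20 m

h − h₀ = (Q/C)^(1/b) = (55.2/38.2)^(1/2.13) = 1.189 m
h = 0.01 + 1.189 = 1.199 m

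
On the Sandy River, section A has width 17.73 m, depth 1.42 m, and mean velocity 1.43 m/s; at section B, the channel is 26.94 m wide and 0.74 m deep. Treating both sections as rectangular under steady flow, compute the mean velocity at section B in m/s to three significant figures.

Q = A₁V₁ = (17.73×1.42) × 1.43 = 36.00 m³/s
A₂ = 26.94 × 0.74 = 19.94 m²
V₂ = Q/A₂ = 36.00/19.94 = 1.806 m/s

1.81 m/s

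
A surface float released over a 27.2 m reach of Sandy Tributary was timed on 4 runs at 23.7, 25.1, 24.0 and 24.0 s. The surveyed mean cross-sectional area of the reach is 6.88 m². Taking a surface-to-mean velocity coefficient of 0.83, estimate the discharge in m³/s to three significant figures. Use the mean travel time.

6.42 m³/s

t̄ = (23.7 + 25.1 + 24.0 + 24.0) / 4 = 24.2 s
v_surface = L / t̄ = 27.2 / 24.2 = 1.124 m/s
v_mean = 0.83 × 1.124 = 0.9329 m/s
Q = A × v_mean = 6.88 × 0.9329 = 6.418 m³/s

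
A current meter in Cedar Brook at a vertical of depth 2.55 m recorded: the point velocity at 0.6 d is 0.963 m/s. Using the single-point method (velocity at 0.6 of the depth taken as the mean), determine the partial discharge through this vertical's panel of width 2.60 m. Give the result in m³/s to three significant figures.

v̄ = v₀.₆ = 0.963 m/s
q = v̄ × d × w = 0.9630 × 2.55 × 2.60 = 6.385 m³/s

6.38 m³/s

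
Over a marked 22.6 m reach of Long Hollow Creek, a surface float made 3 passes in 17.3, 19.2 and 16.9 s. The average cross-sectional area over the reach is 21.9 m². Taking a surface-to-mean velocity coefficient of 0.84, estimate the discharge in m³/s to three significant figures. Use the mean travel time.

23.4 m³/s

t̄ = (17.3 + 19.2 + 16.9) / 3 = 17.8 s
v_surface = L / t̄ = 22.6 / 17.8 = 1.270 m/s
v_mean = 0.84 × 1.270 = 1.067 m/s
Q = A × v_mean = 21.9 × 1.067 = 23.36 m³/s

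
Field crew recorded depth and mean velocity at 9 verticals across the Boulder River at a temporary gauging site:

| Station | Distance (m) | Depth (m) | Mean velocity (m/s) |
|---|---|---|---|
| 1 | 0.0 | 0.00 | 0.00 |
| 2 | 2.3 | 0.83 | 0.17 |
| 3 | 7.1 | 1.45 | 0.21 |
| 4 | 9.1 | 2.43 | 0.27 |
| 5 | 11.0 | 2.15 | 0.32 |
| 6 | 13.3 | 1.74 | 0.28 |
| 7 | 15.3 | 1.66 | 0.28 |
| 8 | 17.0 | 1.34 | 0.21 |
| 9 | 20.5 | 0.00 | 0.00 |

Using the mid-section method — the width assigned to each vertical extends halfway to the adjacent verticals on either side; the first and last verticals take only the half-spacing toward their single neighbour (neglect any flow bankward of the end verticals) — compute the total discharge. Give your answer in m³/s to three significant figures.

w_2 = (7.1 − 0.0)/2 = 3.55 m; q_2 = 0.17 × 0.83 × 3.55 = 0.5009 m³/s
w_3 = (9.1 − 2.3)/2 = 3.4 m; q_3 = 0.21 × 1.45 × 3.4 = 1.035 m³/s
w_4 = (11.0 − 7.1)/2 = 1.95 m; q_4 = 0.27 × 2.43 × 1.95 = 1.279 m³/s
w_5 = (13.3 − 9.1)/2 = 2.1 m; q_5 = 0.32 × 2.15 × 2.1 = 1.445 m³/s
w_6 = (15.3 − 11.0)/2 = 2.15 m; q_6 = 0.28 × 1.74 × 2.15 = 1.047 m³/s
w_7 = (17.0 − 13.3)/2 = 1.85 m; q_7 = 0.28 × 1.66 × 1.85 = 0.8599 m³/s
w_8 = (20.5 − 15.3)/2 = 2.6 m; q_8 = 0.21 × 1.34 × 2.6 = 0.7316 m³/s
Stations 1, 9 contribute zero (depth or velocity is 0).
Q = Σ qᵢ = 6.899 m³/s

6.90 m³/s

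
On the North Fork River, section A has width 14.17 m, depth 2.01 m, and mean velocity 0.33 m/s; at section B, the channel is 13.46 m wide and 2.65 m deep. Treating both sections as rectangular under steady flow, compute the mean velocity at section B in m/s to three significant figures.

Q = A₁V₁ = (14.17×2.01) × 0.33 = 9.399 m³/s
A₂ = 13.46 × 2.65 = 35.67 m²
V₂ = Q/A₂ = 9.399/35.67 = 0.2635 m/s

0.264 m/s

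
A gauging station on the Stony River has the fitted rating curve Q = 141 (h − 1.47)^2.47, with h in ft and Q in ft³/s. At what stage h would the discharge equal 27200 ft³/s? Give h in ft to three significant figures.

9.89 ft

h − h₀ = (Q/C)^(1/b) = (27200/141)^(1/2.47) = 8.419 ft
h = 1.47 + 8.419 = 9.889 ft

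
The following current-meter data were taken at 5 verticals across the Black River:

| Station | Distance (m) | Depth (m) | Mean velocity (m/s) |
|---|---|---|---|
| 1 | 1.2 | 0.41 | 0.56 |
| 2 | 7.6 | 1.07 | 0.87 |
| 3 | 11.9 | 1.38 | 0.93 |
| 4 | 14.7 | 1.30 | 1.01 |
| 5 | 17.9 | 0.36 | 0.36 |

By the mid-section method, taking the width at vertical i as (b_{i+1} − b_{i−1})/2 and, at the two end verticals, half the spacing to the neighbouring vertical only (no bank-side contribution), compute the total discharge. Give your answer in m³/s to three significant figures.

w_1 = (7.6 − 1.2)/2 = 3.2 m; q_1 = 0.56 × 0.41 × 3.2 = 0.7347 m³/s
w_2 = (11.9 − 1.2)/2 = 5.35 m; q_2 = 0.87 × 1.07 × 5.35 = 4.980 m³/s
w_3 = (14.7 − 7.6)/2 = 3.55 m; q_3 = 0.93 × 1.38 × 3.55 = 4.556 m³/s
w_4 = (17.9 − 11.9)/2 = 3 m; q_4 = 1.01 × 1.30 × 3 = 3.939 m³/s
w_5 = (17.9 − 14.7)/2 = 1.6 m; q_5 = 0.36 × 0.36 × 1.6 = 0.2074 m³/s
Q = Σ qᵢ = 14.42 m³/s

14.4 m³/s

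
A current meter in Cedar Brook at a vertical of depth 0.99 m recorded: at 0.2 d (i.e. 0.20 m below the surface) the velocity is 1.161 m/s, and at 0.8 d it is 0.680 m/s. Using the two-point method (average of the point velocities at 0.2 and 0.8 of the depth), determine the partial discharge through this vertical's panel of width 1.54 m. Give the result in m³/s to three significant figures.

v̄ = (1.161 + 0.680) / 2 = 0.9205 m/s
q = v̄ × d × w = 0.9205 × 0.99 × 1.54 = 1.403 m³/s

1.40 m³/s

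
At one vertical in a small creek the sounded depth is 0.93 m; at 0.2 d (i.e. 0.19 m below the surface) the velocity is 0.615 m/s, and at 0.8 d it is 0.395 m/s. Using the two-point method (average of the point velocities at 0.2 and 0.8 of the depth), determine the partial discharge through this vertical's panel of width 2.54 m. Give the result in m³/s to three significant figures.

v̄ = (0.615 + 0.395) / 2 = 0.5050 m/s
q = v̄ × d × w = 0.5050 × 0.93 × 2.54 = 1.193 m³/s

1.19 m³/s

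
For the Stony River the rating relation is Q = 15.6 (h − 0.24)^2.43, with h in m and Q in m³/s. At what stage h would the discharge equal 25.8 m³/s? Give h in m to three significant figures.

h − h₀ = (Q/C)^(1/b) = (25.8/15.6)^(1/2.43) = 1.230 m
h = 0.24 + 1.230 = 1.470 m

1.47 m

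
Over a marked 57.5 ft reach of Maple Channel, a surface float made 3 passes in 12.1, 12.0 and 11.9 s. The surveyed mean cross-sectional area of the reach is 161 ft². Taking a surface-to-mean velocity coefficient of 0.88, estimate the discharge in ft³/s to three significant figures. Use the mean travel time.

t̄ = (12.1 + 12.0 + 11.9) / 3 = 12 s
v_surface = L / t̄ = 57.5 / 12 = 4.792 ft/s
v_mean = 0.88 × 4.792 = 4.217 ft/s
Q = A × v_mean = 161 × 4.217 = 678.9 ft³/s

679 ft³/s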